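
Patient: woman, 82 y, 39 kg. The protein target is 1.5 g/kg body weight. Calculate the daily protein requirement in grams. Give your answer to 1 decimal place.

Protein = 1.5 g/kg × 39 kg = 58.5 g/day.

58.5 g/day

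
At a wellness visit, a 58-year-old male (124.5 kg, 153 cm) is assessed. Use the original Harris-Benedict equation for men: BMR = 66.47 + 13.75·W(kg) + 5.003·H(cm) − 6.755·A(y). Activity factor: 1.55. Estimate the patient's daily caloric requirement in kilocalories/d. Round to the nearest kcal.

3336 kilocalories/d

Harris-Benedict: BMR = 66.47 + 13.75(124.5) + 5.003(153) − 6.755(58) = 2152.014 kcal/day.
TEE = BMR × activity factor = 2152.014 × 1.55 = 3335.6217 kcal/day.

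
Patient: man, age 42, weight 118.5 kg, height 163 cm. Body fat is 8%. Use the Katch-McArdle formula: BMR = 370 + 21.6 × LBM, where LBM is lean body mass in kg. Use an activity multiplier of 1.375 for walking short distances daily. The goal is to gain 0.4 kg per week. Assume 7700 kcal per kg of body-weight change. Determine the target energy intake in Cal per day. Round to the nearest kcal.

LBM = 118.5 × (1 − 0.08) = 109.02 kg. Katch-McArdle: BMR = 370 + 21.6 × 109.02 = 2724.832 kcal/day.
TEE = 2724.832 × 1.375 = 3746.644 kcal/day.
Required daily surplus = 0.4 × 7700 ÷ 7 = 440 kcal/day.
Target intake = 3746.644 + 440 = 4186.644 kcal/day.

4187 Cal per day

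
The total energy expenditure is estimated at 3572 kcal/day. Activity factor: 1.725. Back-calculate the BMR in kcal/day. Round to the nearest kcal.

2071 kcal/day

BMR = TEE ÷ activity factor = 3572 ÷ 1.725 = 2070.7246 kcal/day.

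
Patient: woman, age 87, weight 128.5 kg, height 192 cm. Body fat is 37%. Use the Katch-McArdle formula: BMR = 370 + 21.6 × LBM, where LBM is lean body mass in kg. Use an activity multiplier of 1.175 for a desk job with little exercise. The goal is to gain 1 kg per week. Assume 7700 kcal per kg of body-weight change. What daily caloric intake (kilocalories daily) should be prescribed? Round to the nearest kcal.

LBM = 128.5 × (1 − 0.37) = 80.955 kg. Katch-McArdle: BMR = 370 + 21.6 × 80.955 = 2118.628 kcal/day.
TEE = 2118.628 × 1.175 = 2489.3879 kcal/day.
Required daily surplus = 1 × 7700 ÷ 7 = 1100 kcal/day.
Target intake = 2489.3879 + 1100 = 3589.3879 kcal/day.

3589 kilocalories daily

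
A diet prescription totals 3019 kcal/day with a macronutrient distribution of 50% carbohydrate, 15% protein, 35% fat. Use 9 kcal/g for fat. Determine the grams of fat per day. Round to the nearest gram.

117 g/day

Fat energy = 35% × 3019 = 1056.65 kcal.
At 9 kcal/g: 1056.65 ÷ 9 = 117.4056 g.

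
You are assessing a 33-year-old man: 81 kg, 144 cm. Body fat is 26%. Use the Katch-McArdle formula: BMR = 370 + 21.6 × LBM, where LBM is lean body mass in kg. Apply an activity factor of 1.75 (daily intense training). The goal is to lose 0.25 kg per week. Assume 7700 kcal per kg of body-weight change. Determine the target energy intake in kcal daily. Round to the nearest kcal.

2638 kcal daily

LBM = 81 × (1 − 0.26) = 59.94 kg. Katch-McArdle: BMR = 370 + 21.6 × 59.94 = 1664.704 kcal/day.
TEE = 1664.704 × 1.75 = 2913.232 kcal/day.
Required daily deficit = 0.25 × 7700 ÷ 7 = 275 kcal/day.
Target intake = 2913.232 − 275 = 2638.232 kcal/day.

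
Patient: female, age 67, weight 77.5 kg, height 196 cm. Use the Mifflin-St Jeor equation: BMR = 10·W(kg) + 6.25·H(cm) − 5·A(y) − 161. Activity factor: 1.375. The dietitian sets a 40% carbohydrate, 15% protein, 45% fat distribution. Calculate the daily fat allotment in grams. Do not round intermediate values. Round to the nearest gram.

103 g/day

Mifflin-St Jeor (female): BMR = 10(77.5) + 6.25(196) − 5(67) − 161 = 775 + 1225 − 335 − 161 = 1504 kcal/day.
TEE = 1504 × 1.375 = 2068 kcal/day.
Fat energy = 45% × 2068 = 930.6 kcal.
Fat = 930.6 ÷ 9 kcal/g = 103.4 g.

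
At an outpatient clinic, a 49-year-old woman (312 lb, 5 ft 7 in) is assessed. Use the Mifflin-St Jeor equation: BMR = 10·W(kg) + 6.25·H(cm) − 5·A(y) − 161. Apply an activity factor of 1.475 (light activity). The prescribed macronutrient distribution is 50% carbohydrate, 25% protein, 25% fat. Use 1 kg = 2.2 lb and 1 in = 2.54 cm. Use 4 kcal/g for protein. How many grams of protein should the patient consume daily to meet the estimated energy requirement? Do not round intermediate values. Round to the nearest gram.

Convert to metric: weight = 312 ÷ 2.2 = 141.8182 kg; height = (5×12 + 7) × 2.54 = 67 × 2.54 = 170.18 cm.
Mifflin-St Jeor (female): BMR = 10(141.8182) + 6.25(170.18) − 5(49) − 161 = 1418.1818 + 1063.625 − 245 − 161 = 2075.8068 kcal/day.
TEE = 2075.8068 × 1.475 = 3061.8151 kcal/day.
Protein energy = 25% × 3061.8151 = 765.4538 kcal.
Protein = 765.4538 ÷ 4 kcal/g = 191.3634 g.

191 g/day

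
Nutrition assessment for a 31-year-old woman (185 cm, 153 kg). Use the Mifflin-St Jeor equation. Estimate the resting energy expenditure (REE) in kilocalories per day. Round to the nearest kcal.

Mifflin-St Jeor (female): BMR = 10(153) + 6.25(185) − 5(31) − 161 = 1530 + 1156.25 − 155 − 161 = 2370.25 kcal/day.

2370 kilocalories per day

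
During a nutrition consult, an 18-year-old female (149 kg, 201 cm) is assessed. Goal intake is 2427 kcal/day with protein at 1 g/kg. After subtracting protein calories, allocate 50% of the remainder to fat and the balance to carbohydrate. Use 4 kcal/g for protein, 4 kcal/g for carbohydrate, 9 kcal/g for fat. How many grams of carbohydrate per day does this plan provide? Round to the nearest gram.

Protein = 1 × 149 = 149 g → 149 × 4 = 596 kcal.
Non-protein calories = 2427 − 596 = 1831 kcal.
Fat: 50% × 1831 = 915.5 kcal; carbohydrate: 915.5 kcal.
Carbohydrate: 915.5 kcal ÷ 4 kcal/g = 228.875 g.

229 g/day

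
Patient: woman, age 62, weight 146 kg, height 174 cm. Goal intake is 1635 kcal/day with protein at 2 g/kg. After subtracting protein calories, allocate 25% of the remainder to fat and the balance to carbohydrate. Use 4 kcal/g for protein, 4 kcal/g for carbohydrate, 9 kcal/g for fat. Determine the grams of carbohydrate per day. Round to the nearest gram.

Protein = 2 × 146 = 292 g → 292 × 4 = 1168 kcal.
Non-protein calories = 1635 − 1168 = 467 kcal.
Fat: 25% × 467 = 116.75 kcal; carbohydrate: 350.25 kcal.
Carbohydrate: 350.25 kcal ÷ 4 kcal/g = 87.5625 g.

88 g/day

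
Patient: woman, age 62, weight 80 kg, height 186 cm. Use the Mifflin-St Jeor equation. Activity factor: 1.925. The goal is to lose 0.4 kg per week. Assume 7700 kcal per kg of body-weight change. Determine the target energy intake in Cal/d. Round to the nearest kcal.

Mifflin-St Jeor (female): BMR = 10(80) + 6.25(186) − 5(62) − 161 = 800 + 1162.5 − 310 − 161 = 1491.5 kcal/day.
TEE = 1491.5 × 1.925 = 2871.1375 kcal/day.
Required daily deficit = 0.4 × 7700 ÷ 7 = 440 kcal/day.
Target intake = 2871.1375 − 440 = 2431.1375 kcal/day.

2431 Cal/d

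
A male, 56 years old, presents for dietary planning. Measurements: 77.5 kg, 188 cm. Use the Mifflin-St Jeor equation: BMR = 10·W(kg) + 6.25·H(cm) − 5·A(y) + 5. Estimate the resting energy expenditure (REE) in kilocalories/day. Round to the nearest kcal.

1675 kilocalories/day

Mifflin-St Jeor (male): BMR = 10(77.5) + 6.25(188) − 5(56) + 5 = 775 + 1175 − 280 + 5 = 1675 kcal/day.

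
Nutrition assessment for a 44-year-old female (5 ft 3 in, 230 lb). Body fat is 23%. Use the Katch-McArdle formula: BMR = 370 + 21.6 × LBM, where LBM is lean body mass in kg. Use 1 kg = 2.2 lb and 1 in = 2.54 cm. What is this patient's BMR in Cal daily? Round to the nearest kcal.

Convert to metric: weight = 230 ÷ 2.2 = 104.5455 kg; height = (5×12 + 3) × 2.54 = 63 × 2.54 = 160.02 cm.
LBM = 104.5455 × (1 − 0.23) = 80.5 kg. Katch-McArdle: BMR = 370 + 21.6 × 80.5 = 2108.8 kcal/day.

2109 Cal daily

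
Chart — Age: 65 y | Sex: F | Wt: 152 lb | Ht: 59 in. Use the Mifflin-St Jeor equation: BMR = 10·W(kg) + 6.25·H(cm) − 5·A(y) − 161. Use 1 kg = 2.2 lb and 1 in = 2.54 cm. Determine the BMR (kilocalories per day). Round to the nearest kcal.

Convert to metric: weight = 152 ÷ 2.2 = 69.0909 kg; height = 59 × 2.54 = 149.86 cm.
Mifflin-St Jeor (female): BMR = 10(69.0909) + 6.25(149.86) − 5(65) − 161 = 690.9091 + 936.625 − 325 − 161 = 1141.5341 kcal/day.

1142 kilocalories per day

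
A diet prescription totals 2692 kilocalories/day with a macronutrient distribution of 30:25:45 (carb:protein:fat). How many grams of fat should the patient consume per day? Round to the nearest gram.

Fat energy = 45% × 2692 = 1211.4 kcal.
At 9 kcal/g: 1211.4 ÷ 9 = 134.6 g.

135 g/day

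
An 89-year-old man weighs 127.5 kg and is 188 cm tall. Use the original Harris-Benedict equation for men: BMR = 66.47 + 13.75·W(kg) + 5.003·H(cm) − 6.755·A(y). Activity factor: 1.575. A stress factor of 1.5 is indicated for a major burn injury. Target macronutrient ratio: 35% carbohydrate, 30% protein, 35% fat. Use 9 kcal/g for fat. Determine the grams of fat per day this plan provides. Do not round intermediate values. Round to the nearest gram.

Harris-Benedict: BMR = 66.47 + 13.75(127.5) + 5.003(188) − 6.755(89) = 2158.964 kcal/day.
TEE = 2158.964 × 1.575 = 3400.3683 kcal/day.
With stress factor 1.5: 3400.3683 × 1.5 = 5100.5525 kcal/day.
Fat energy = 35% × 5100.5525 = 1785.1934 kcal.
Fat = 1785.1934 ÷ 9 kcal/g = 198.3548 g.

198 g/day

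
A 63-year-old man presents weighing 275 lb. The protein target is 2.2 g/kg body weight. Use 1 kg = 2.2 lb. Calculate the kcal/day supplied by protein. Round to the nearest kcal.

1100 kcal/day

Weight in kg = 275 ÷ 2.2 = 125 kg.
Protein = 2.2 g/kg × 125 kg = 275 g/day.
Protein energy = 275 g × 4 kcal/g = 1100 kcal/day.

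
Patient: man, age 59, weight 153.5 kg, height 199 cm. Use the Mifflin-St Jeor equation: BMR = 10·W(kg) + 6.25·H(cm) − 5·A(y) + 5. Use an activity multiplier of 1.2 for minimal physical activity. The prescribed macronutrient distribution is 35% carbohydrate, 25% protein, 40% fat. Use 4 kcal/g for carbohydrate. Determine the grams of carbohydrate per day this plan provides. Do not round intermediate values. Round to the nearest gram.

261 g/day

Mifflin-St Jeor (male): BMR = 10(153.5) + 6.25(199) − 5(59) + 5 = 1535 + 1243.75 − 295 + 5 = 2488.75 kcal/day.
TEE = 2488.75 × 1.2 = 2986.5 kcal/day.
Carbohydrate energy = 35% × 2986.5 = 1045.275 kcal.
Carbohydrate = 1045.275 ÷ 4 kcal/g = 261.3188 g.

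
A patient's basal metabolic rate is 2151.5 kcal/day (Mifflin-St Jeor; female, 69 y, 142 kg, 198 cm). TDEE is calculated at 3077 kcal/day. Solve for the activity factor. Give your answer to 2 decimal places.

1.43

Activity factor = TEE ÷ BMR = 3077 ÷ 2151.5 = 1.43.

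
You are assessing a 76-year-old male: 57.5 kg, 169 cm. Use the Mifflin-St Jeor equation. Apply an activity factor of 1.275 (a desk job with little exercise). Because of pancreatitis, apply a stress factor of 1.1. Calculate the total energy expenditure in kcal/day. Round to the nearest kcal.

Mifflin-St Jeor (male): BMR = 10(57.5) + 6.25(169) − 5(76) + 5 = 575 + 1056.25 − 380 + 5 = 1256.25 kcal/day.
TEE = BMR × activity factor = 1256.25 × 1.275 = 1601.7188 kcal/day.
Apply stress factor: 1601.7188 × 1.1 = 1761.8906 kcal/day.

1762 kcal/day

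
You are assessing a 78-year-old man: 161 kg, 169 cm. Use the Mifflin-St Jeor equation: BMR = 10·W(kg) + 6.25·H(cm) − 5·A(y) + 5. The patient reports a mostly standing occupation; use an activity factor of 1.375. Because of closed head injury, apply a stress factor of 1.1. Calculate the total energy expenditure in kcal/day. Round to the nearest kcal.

Mifflin-St Jeor (male): BMR = 10(161) + 6.25(169) − 5(78) + 5 = 1610 + 1056.25 − 390 + 5 = 2281.25 kcal/day.
TEE = BMR × activity factor = 2281.25 × 1.375 = 3136.7188 kcal/day.
Apply stress factor: 3136.7188 × 1.1 = 3450.3906 kcal/day.

3450 kcal/day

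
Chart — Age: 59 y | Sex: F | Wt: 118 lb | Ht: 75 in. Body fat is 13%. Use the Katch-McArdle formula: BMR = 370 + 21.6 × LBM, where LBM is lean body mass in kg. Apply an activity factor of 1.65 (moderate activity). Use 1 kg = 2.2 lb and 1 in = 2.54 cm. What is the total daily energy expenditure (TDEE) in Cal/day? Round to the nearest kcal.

Convert to metric: weight = 118 ÷ 2.2 = 53.6364 kg; height = 75 × 2.54 = 190.5 cm.
LBM = 53.6364 × (1 − 0.13) = 46.6636 kg. Katch-McArdle: BMR = 370 + 21.6 × 46.6636 = 1377.9345 kcal/day.
TEE = BMR × activity factor = 1377.9345 × 1.65 = 2273.592 kcal/day.

2274 Cal/day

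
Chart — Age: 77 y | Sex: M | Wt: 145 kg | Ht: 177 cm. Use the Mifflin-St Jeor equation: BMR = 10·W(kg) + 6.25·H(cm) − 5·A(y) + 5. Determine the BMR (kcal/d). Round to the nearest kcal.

2176 kcal/d

Mifflin-St Jeor (male): BMR = 10(145) + 6.25(177) − 5(77) + 5 = 1450 + 1106.25 − 385 + 5 = 2176.25 kcal/day.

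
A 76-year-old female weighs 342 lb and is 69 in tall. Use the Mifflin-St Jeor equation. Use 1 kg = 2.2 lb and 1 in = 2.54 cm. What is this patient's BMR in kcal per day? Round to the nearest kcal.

Convert to metric: weight = 342 ÷ 2.2 = 155.4545 kg; height = 69 × 2.54 = 175.26 cm.
Mifflin-St Jeor (female): BMR = 10(155.4545) + 6.25(175.26) − 5(76) − 161 = 1554.5455 + 1095.375 − 380 − 161 = 2108.9205 kcal/day.

2109 kcal per day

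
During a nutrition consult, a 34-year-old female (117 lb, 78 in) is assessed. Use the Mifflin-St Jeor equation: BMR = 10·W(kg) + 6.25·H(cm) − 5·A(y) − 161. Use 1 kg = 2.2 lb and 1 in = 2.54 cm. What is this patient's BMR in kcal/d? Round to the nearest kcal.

1439 kcal/d

Convert to metric: weight = 117 ÷ 2.2 = 53.1818 kg; height = 78 × 2.54 = 198.12 cm.
Mifflin-St Jeor (female): BMR = 10(53.1818) + 6.25(198.12) − 5(34) − 161 = 531.8182 + 1238.25 − 170 − 161 = 1439.0682 kcal/day.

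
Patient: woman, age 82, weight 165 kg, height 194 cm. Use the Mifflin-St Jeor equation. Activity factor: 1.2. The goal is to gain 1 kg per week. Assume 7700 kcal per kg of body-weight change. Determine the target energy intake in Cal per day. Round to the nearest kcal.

Mifflin-St Jeor (female): BMR = 10(165) + 6.25(194) − 5(82) − 161 = 1650 + 1212.5 − 410 − 161 = 2291.5 kcal/day.
TEE = 2291.5 × 1.2 = 2749.8 kcal/day.
Required daily surplus = 1 × 7700 ÷ 7 = 1100 kcal/day.
Target intake = 2749.8 + 1100 = 3849.8 kcal/day.

3850 Cal per day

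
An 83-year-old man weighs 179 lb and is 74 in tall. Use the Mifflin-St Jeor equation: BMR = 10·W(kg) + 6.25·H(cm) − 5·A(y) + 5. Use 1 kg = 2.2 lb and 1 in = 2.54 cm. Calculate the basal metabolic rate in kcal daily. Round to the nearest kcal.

Convert to metric: weight = 179 ÷ 2.2 = 81.3636 kg; height = 74 × 2.54 = 187.96 cm.
Mifflin-St Jeor (male): BMR = 10(81.3636) + 6.25(187.96) − 5(83) + 5 = 813.6364 + 1174.75 − 415 + 5 = 1578.3864 kcal/day.

1578 kcal daily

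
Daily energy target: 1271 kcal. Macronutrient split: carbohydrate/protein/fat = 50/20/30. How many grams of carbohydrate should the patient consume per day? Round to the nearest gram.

Carbohydrate energy = 50% × 1271 = 635.5 kcal.
At 4 kcal/g: 635.5 ÷ 4 = 158.875 g.

159 g/day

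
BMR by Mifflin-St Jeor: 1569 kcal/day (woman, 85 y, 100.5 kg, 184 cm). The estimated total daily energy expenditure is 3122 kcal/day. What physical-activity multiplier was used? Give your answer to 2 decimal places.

Activity factor = TEE ÷ BMR = 3122 ÷ 1569 = 1.99.

1.99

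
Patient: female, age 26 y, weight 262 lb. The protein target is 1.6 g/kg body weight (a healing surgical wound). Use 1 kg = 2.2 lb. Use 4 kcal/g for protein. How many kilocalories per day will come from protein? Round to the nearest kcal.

Weight in kg = 262 ÷ 2.2 = 119.0909 kg.
Protein = 1.6 g/kg × 119.0909 kg = 190.5455 g/day.
Protein energy = 190.5455 g × 4 kcal/g = 762.1818 kcal/day.

762 kcal/day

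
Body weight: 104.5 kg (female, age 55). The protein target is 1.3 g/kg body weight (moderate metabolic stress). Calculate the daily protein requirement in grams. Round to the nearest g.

136 g/day

Protein = 1.3 g/kg × 104.5 kg = 135.85 g/day.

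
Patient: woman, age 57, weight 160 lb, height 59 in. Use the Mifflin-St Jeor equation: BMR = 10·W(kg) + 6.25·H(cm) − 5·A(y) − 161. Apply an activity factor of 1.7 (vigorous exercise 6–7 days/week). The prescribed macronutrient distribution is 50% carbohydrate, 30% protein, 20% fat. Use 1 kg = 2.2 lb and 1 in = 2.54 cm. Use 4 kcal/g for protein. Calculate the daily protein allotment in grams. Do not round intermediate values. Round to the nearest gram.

155 g/day

Convert to metric: weight = 160 ÷ 2.2 = 72.7273 kg; height = 59 × 2.54 = 149.86 cm.
Mifflin-St Jeor (female): BMR = 10(72.7273) + 6.25(149.86) − 5(57) − 161 = 727.2727 + 936.625 − 285 − 161 = 1217.8977 kcal/day.
TEE = 1217.8977 × 1.7 = 2070.4261 kcal/day.
Protein energy = 30% × 2070.4261 = 621.1278 kcal.
Protein = 621.1278 ÷ 4 kcal/g = 155.282 g.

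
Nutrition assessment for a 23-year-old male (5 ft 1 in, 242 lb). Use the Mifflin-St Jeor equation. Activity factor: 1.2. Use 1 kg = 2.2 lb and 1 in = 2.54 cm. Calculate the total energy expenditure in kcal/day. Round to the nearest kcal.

Convert to metric: weight = 242 ÷ 2.2 = 110 kg; height = (5×12 + 1) × 2.54 = 61 × 2.54 = 154.94 cm.
Mifflin-St Jeor (male): BMR = 10(110) + 6.25(154.94) − 5(23) + 5 = 1100 + 968.375 − 115 + 5 = 1958.375 kcal/day.
TEE = BMR × activity factor = 1958.375 × 1.2 = 2350.05 kcal/day.

2350 kcal/day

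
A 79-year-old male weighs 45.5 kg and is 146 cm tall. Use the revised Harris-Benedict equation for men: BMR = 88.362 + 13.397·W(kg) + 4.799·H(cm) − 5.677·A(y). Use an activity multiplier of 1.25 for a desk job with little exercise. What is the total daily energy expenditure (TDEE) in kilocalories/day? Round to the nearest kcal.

1188 kilocalories/day

Harris-Benedict: BMR = 88.362 + 13.397(45.5) + 4.799(146) − 5.677(79) = 950.0965 kcal/day.
TEE = BMR × activity factor = 950.0965 × 1.25 = 1187.6206 kcal/day.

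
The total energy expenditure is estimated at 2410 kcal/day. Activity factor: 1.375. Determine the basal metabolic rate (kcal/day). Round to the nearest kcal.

BMR = TEE ÷ activity factor = 2410 ÷ 1.375 = 1752.7273 kcal/day.

1753 kcal/day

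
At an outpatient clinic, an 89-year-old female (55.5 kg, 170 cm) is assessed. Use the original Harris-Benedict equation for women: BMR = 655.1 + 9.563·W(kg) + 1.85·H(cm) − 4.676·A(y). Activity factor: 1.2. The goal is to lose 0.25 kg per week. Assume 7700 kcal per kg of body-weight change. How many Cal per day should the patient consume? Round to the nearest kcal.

Harris-Benedict: BMR = 655.1 + 9.563(55.5) + 1.85(170) − 4.676(89) = 1084.1825 kcal/day.
TEE = 1084.1825 × 1.2 = 1301.019 kcal/day.
Required daily deficit = 0.25 × 7700 ÷ 7 = 275 kcal/day.
Target intake = 1301.019 − 275 = 1026.019 kcal/day.

1026 Cal per day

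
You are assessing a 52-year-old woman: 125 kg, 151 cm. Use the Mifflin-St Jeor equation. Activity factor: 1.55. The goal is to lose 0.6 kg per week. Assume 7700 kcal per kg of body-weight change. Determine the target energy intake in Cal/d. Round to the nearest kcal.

Mifflin-St Jeor (female): BMR = 10(125) + 6.25(151) − 5(52) − 161 = 1250 + 943.75 − 260 − 161 = 1772.75 kcal/day.
TEE = 1772.75 × 1.55 = 2747.7625 kcal/day.
Required daily deficit = 0.6 × 7700 ÷ 7 = 660 kcal/day.
Target intake = 2747.7625 − 660 = 2087.7625 kcal/day.

2088 Cal/d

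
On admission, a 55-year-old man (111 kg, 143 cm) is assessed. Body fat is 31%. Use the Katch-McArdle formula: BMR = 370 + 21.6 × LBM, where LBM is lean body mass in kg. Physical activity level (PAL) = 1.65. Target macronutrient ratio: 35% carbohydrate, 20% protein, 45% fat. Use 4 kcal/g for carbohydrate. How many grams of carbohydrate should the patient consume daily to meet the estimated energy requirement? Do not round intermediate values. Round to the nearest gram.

LBM = 111 × (1 − 0.31) = 76.59 kg. Katch-McArdle: BMR = 370 + 21.6 × 76.59 = 2024.344 kcal/day.
TEE = 2024.344 × 1.65 = 3340.1676 kcal/day.
Carbohydrate energy = 35% × 3340.1676 = 1169.0587 kcal.
Carbohydrate = 1169.0587 ÷ 4 kcal/g = 292.2647 g.

292 g/day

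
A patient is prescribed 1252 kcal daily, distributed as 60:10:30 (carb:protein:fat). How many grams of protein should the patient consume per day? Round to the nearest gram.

Protein energy = 10% × 1252 = 125.2 kcal.
At 4 kcal/g: 125.2 ÷ 4 = 31.3 g.

31 g/day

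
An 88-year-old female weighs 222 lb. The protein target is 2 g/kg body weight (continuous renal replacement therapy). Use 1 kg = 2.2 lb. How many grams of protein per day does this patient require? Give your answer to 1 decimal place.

201.8 g/day

Weight in kg = 222 ÷ 2.2 = 100.9091 kg.
Protein = 2 g/kg × 100.9091 kg = 201.8182 g/day.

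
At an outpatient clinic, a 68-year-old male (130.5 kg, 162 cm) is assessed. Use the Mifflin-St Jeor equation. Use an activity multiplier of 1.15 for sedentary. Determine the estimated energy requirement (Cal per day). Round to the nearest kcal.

2280 Cal per day

Mifflin-St Jeor (male): BMR = 10(130.5) + 6.25(162) − 5(68) + 5 = 1305 + 1012.5 − 340 + 5 = 1982.5 kcal/day.
TEE = BMR × activity factor = 1982.5 × 1.15 = 2279.875 kcal/day.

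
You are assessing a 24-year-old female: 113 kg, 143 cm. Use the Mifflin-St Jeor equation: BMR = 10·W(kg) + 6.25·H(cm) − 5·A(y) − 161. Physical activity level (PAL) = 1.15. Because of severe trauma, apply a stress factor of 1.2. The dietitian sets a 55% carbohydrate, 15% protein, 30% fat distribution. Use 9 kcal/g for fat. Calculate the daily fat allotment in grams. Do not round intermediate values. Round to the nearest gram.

Mifflin-St Jeor (female): BMR = 10(113) + 6.25(143) − 5(24) − 161 = 1130 + 893.75 − 120 − 161 = 1742.75 kcal/day.
TEE = 1742.75 × 1.15 = 2004.1625 kcal/day.
With stress factor 1.2: 2004.1625 × 1.2 = 2404.995 kcal/day.
Fat energy = 30% × 2404.995 = 721.4985 kcal.
Fat = 721.4985 ÷ 9 kcal/g = 80.1665 g.

80 g/day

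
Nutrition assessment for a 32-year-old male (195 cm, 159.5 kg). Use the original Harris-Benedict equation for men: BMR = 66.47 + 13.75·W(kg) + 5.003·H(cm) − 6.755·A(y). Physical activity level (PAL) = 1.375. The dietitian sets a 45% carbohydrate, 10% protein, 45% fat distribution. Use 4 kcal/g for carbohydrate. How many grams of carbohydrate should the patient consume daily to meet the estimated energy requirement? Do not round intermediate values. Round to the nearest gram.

Harris-Benedict: BMR = 66.47 + 13.75(159.5) + 5.003(195) − 6.755(32) = 3019.02 kcal/day.
TEE = 3019.02 × 1.375 = 4151.1525 kcal/day.
Carbohydrate energy = 45% × 4151.1525 = 1868.0186 kcal.
Carbohydrate = 1868.0186 ÷ 4 kcal/g = 467.0047 g.

467 g/day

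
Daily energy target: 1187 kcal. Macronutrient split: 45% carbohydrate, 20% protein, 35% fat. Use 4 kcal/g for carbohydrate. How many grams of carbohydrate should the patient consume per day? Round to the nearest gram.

134 g/day

Carbohydrate energy = 45% × 1187 = 534.15 kcal.
At 4 kcal/g: 534.15 ÷ 4 = 133.5375 g.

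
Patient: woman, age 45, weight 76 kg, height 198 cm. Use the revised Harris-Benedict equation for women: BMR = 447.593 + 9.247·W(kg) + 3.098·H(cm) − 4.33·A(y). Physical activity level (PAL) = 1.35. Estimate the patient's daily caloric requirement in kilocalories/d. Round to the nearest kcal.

Harris-Benedict: BMR = 447.593 + 9.247(76) + 3.098(198) − 4.33(45) = 1568.919 kcal/day.
TEE = BMR × activity factor = 1568.919 × 1.35 = 2118.0407 kcal/day.

2118 kilocalories/d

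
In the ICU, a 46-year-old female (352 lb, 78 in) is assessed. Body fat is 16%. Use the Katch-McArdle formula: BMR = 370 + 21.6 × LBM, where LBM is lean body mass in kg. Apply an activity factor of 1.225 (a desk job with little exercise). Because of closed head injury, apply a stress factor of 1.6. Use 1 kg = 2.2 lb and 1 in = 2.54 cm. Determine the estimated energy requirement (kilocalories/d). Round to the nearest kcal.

Convert to metric: weight = 352 ÷ 2.2 = 160 kg; height = 78 × 2.54 = 198.12 cm.
LBM = 160 × (1 − 0.16) = 134.4 kg. Katch-McArdle: BMR = 370 + 21.6 × 134.4 = 3273.04 kcal/day.
TEE = BMR × activity factor = 3273.04 × 1.225 = 4009.474 kcal/day.
Apply stress factor: 4009.474 × 1.6 = 6415.1584 kcal/day.

6415 kilocalories/d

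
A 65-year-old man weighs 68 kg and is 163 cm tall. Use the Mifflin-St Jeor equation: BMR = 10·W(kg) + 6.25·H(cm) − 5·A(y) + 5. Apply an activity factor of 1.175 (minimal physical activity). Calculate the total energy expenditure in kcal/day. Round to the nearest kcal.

1620 kcal/day

Mifflin-St Jeor (male): BMR = 10(68) + 6.25(163) − 5(65) + 5 = 680 + 1018.75 − 325 + 5 = 1378.75 kcal/day.
TEE = BMR × activity factor = 1378.75 × 1.175 = 1620.0313 kcal/day.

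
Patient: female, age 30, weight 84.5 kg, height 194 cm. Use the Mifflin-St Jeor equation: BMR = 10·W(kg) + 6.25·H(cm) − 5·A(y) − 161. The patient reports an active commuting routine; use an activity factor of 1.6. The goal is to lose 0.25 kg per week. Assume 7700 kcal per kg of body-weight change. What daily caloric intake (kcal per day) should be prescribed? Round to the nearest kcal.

2519 kcal per day

Mifflin-St Jeor (female): BMR = 10(84.5) + 6.25(194) − 5(30) − 161 = 845 + 1212.5 − 150 − 161 = 1746.5 kcal/day.
TEE = 1746.5 × 1.6 = 2794.4 kcal/day.
Required daily deficit = 0.25 × 7700 ÷ 7 = 275 kcal/day.
Target intake = 2794.4 − 275 = 2519.4 kcal/day.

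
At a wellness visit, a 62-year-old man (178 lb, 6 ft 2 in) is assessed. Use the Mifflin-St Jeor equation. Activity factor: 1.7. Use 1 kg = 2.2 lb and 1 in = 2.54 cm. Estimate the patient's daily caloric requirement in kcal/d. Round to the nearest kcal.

2854 kcal/d

Convert to metric: weight = 178 ÷ 2.2 = 80.9091 kg; height = (6×12 + 2) × 2.54 = 74 × 2.54 = 187.96 cm.
Mifflin-St Jeor (male): BMR = 10(80.9091) + 6.25(187.96) − 5(62) + 5 = 809.0909 + 1174.75 − 310 + 5 = 1678.8409 kcal/day.
TEE = BMR × activity factor = 1678.8409 × 1.7 = 2854.0295 kcal/day.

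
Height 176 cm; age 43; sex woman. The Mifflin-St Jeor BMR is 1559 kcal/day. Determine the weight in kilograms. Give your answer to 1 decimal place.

83.5 kg

1559 = 10·W + 6.25(176) − 5(43) − 161
10·W = 1559 − 724 = 835, so W = 83.5 kg.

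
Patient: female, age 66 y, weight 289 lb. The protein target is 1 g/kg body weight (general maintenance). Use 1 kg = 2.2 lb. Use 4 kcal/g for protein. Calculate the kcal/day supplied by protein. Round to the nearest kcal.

525 kcal/day

Weight in kg = 289 ÷ 2.2 = 131.3636 kg.
Protein = 1 g/kg × 131.3636 kg = 131.3636 g/day.
Protein energy = 131.3636 g × 4 kcal/g = 525.4545 kcal/day.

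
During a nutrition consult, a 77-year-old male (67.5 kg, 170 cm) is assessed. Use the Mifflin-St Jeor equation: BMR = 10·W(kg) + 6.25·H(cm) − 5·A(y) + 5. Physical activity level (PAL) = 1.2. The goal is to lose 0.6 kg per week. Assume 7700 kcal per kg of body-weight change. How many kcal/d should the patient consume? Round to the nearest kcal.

969 kcal/d

Mifflin-St Jeor (male): BMR = 10(67.5) + 6.25(170) − 5(77) + 5 = 675 + 1062.5 − 385 + 5 = 1357.5 kcal/day.
TEE = 1357.5 × 1.2 = 1629 kcal/day.
Required daily deficit = 0.6 × 7700 ÷ 7 = 660 kcal/day.
Target intake = 1629 − 660 = 969 kcal/day.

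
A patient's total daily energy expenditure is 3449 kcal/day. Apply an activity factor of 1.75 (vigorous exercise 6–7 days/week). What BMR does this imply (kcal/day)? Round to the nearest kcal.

1971 kcal/day

BMR = TEE ÷ activity factor = 3449 ÷ 1.75 = 1970.8571 kcal/day.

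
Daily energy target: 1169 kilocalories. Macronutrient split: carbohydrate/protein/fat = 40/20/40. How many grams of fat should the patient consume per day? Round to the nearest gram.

Fat energy = 40% × 1169 = 467.6 kcal.
At 9 kcal/g: 467.6 ÷ 9 = 51.9556 g.

52 g/day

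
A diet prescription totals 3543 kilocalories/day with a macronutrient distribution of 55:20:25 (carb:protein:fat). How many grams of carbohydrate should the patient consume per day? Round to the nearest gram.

487 g/day

Carbohydrate energy = 55% × 3543 = 1948.65 kcal.
At 4 kcal/g: 1948.65 ÷ 4 = 487.1625 g.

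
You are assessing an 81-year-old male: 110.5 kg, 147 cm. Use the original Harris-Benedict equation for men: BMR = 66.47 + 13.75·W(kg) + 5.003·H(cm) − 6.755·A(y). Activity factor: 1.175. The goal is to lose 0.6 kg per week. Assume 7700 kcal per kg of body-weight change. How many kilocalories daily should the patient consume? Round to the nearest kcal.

Harris-Benedict: BMR = 66.47 + 13.75(110.5) + 5.003(147) − 6.755(81) = 1774.131 kcal/day.
TEE = 1774.131 × 1.175 = 2084.6039 kcal/day.
Required daily deficit = 0.6 × 7700 ÷ 7 = 660 kcal/day.
Target intake = 2084.6039 − 660 = 1424.6039 kcal/day.

1425 kilocalories daily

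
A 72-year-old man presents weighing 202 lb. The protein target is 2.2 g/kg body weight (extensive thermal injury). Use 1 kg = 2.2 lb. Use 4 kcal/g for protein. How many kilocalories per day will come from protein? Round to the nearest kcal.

808 kcal/day

Weight in kg = 202 ÷ 2.2 = 91.8182 kg.
Protein = 2.2 g/kg × 91.8182 kg = 202 g/day.
Protein energy = 202 g × 4 kcal/g = 808 kcal/day.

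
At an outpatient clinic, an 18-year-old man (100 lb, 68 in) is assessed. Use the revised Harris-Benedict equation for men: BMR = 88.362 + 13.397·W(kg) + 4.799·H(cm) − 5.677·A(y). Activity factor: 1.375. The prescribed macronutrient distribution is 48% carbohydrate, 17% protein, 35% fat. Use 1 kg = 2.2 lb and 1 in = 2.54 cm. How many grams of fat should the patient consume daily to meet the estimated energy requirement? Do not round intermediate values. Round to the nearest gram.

Convert to metric: weight = 100 ÷ 2.2 = 45.4545 kg; height = 68 × 2.54 = 172.72 cm.
Harris-Benedict: BMR = 88.362 + 13.397(45.4545) + 4.799(172.72) − 5.677(18) = 1424.0138 kcal/day.
TEE = 1424.0138 × 1.375 = 1958.019 kcal/day.
Fat energy = 35% × 1958.019 = 685.3067 kcal.
Fat = 685.3067 ÷ 9 kcal/g = 76.1452 g.

76 g/day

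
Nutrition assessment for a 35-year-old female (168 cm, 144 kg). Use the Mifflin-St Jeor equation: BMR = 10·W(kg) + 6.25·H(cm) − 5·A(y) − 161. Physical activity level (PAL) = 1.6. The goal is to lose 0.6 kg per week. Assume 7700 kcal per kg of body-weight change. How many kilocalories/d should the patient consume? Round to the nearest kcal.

Mifflin-St Jeor (female): BMR = 10(144) + 6.25(168) − 5(35) − 161 = 1440 + 1050 − 175 − 161 = 2154 kcal/day.
TEE = 2154 × 1.6 = 3446.4 kcal/day.
Required daily deficit = 0.6 × 7700 ÷ 7 = 660 kcal/day.
Target intake = 3446.4 − 660 = 2786.4 kcal/day.

2786 kilocalories/d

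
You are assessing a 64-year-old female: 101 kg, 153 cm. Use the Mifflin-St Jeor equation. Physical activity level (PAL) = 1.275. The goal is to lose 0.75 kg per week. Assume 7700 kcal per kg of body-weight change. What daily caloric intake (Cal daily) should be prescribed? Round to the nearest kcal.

Mifflin-St Jeor (female): BMR = 10(101) + 6.25(153) − 5(64) − 161 = 1010 + 956.25 − 320 − 161 = 1485.25 kcal/day.
TEE = 1485.25 × 1.275 = 1893.6938 kcal/day.
Required daily deficit = 0.75 × 7700 ÷ 7 = 825 kcal/day.
Target intake = 1893.6938 − 825 = 1068.6938 kcal/day.

1069 Cal daily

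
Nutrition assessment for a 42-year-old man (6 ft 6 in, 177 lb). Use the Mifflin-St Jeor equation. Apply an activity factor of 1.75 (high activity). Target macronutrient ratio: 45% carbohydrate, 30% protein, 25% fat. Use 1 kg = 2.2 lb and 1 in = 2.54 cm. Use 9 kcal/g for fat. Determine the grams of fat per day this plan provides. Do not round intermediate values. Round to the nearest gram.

89 g/day

Convert to metric: weight = 177 ÷ 2.2 = 80.4545 kg; height = (6×12 + 6) × 2.54 = 78 × 2.54 = 198.12 cm.
Mifflin-St Jeor (male): BMR = 10(80.4545) + 6.25(198.12) − 5(42) + 5 = 804.5455 + 1238.25 − 210 + 5 = 1837.7955 kcal/day.
TEE = 1837.7955 × 1.75 = 3216.142 kcal/day.
Fat energy = 25% × 3216.142 = 804.0355 kcal.
Fat = 804.0355 ÷ 9 kcal/g = 89.3373 g.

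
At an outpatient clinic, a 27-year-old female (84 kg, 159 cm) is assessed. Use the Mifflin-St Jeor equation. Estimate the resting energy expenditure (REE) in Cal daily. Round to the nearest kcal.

Mifflin-St Jeor (female): BMR = 10(84) + 6.25(159) − 5(27) − 161 = 840 + 993.75 − 135 − 161 = 1537.75 kcal/day.

1538 Cal daily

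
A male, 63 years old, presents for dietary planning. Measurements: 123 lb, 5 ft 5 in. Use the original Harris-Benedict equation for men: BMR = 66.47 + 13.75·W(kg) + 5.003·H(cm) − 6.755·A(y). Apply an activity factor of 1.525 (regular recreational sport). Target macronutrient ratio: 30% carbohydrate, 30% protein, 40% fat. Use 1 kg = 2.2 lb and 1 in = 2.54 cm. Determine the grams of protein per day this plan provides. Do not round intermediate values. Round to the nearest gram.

Convert to metric: weight = 123 ÷ 2.2 = 55.9091 kg; height = (5×12 + 5) × 2.54 = 65 × 2.54 = 165.1 cm.
Harris-Benedict: BMR = 66.47 + 13.75(55.9091) + 5.003(165.1) − 6.755(63) = 1235.6503 kcal/day.
TEE = 1235.6503 × 1.525 = 1884.3667 kcal/day.
Protein energy = 30% × 1884.3667 = 565.31 kcal.
Protein = 565.31 ÷ 4 kcal/g = 141.3275 g.

141 g/day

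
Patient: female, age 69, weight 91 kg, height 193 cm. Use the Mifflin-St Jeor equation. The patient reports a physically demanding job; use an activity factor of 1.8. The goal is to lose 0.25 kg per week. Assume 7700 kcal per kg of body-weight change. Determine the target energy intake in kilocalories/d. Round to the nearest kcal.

2623 kilocalories/d

Mifflin-St Jeor (female): BMR = 10(91) + 6.25(193) − 5(69) − 161 = 910 + 1206.25 − 345 − 161 = 1610.25 kcal/day.
TEE = 1610.25 × 1.8 = 2898.45 kcal/day.
Required daily deficit = 0.25 × 7700 ÷ 7 = 275 kcal/day.
Target intake = 2898.45 − 275 = 2623.45 kcal/day.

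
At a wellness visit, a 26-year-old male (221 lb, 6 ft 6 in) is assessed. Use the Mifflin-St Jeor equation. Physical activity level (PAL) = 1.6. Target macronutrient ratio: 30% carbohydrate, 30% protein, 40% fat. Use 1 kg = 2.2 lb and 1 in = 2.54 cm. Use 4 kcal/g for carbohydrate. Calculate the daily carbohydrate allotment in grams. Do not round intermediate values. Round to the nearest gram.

254 g/day

Convert to metric: weight = 221 ÷ 2.2 = 100.4545 kg; height = (6×12 + 6) × 2.54 = 78 × 2.54 = 198.12 cm.
Mifflin-St Jeor (male): BMR = 10(100.4545) + 6.25(198.12) − 5(26) + 5 = 1004.5455 + 1238.25 − 130 + 5 = 2117.7955 kcal/day.
TEE = 2117.7955 × 1.6 = 3388.4727 kcal/day.
Carbohydrate energy = 30% × 3388.4727 = 1016.5418 kcal.
Carbohydrate = 1016.5418 ÷ 4 kcal/g = 254.1355 g.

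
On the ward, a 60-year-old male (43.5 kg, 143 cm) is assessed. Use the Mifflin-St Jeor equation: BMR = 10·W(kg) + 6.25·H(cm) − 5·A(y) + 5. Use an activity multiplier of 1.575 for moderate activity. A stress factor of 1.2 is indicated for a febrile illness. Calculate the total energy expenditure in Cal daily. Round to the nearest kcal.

Mifflin-St Jeor (male): BMR = 10(43.5) + 6.25(143) − 5(60) + 5 = 435 + 893.75 − 300 + 5 = 1033.75 kcal/day.
TEE = BMR × activity factor = 1033.75 × 1.575 = 1628.1563 kcal/day.
Apply stress factor: 1628.1563 × 1.2 = 1953.7875 kcal/day.

1954 Cal daily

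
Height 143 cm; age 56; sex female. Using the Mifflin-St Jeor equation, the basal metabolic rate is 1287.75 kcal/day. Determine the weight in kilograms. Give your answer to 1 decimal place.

83.5 kg

1287.75 = 10·W + 6.25(143) − 5(56) − 161
10·W = 1287.75 − 452.75 = 835, so W = 83.5 kg.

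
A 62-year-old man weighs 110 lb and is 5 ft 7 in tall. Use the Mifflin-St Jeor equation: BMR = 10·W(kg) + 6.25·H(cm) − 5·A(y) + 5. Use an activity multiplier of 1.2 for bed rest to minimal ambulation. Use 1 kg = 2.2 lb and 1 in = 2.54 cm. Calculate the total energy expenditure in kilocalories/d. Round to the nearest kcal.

Convert to metric: weight = 110 ÷ 2.2 = 50 kg; height = (5×12 + 7) × 2.54 = 67 × 2.54 = 170.18 cm.
Mifflin-St Jeor (male): BMR = 10(50) + 6.25(170.18) − 5(62) + 5 = 500 + 1063.625 − 310 + 5 = 1258.625 kcal/day.
TEE = BMR × activity factor = 1258.625 × 1.2 = 1510.35 kcal/day.

1510 kilocalories/d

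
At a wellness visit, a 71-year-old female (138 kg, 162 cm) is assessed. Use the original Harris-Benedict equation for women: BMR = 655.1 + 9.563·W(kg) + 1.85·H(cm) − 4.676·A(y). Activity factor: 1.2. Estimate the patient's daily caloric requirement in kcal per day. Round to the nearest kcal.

Harris-Benedict: BMR = 655.1 + 9.563(138) + 1.85(162) − 4.676(71) = 1942.498 kcal/day.
TEE = BMR × activity factor = 1942.498 × 1.2 = 2330.9976 kcal/day.

2331 kcal per day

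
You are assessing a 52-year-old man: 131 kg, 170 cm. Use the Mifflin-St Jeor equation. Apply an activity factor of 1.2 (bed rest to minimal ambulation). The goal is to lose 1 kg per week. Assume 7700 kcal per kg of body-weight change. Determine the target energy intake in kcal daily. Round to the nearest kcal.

Mifflin-St Jeor (male): BMR = 10(131) + 6.25(170) − 5(52) + 5 = 1310 + 1062.5 − 260 + 5 = 2117.5 kcal/day.
TEE = 2117.5 × 1.2 = 2541 kcal/day.
Required daily deficit = 1 × 7700 ÷ 7 = 1100 kcal/day.
Target intake = 2541 − 1100 = 1441 kcal/day.

1441 kcal daily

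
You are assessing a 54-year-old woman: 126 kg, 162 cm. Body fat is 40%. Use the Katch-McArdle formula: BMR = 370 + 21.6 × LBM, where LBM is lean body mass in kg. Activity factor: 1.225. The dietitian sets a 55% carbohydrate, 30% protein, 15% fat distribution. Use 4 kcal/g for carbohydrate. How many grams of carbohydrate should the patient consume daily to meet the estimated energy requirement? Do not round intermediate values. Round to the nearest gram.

337 g/day

LBM = 126 × (1 − 0.4) = 75.6 kg. Katch-McArdle: BMR = 370 + 21.6 × 75.6 = 2002.96 kcal/day.
TEE = 2002.96 × 1.225 = 2453.626 kcal/day.
Carbohydrate energy = 55% × 2453.626 = 1349.4943 kcal.
Carbohydrate = 1349.4943 ÷ 4 kcal/g = 337.3736 g.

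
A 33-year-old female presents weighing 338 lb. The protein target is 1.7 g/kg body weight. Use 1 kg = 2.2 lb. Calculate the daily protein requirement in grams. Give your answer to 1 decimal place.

Weight in kg = 338 ÷ 2.2 = 153.6364 kg.
Protein = 1.7 g/kg × 153.6364 kg = 261.1818 g/day.

261.2 g/day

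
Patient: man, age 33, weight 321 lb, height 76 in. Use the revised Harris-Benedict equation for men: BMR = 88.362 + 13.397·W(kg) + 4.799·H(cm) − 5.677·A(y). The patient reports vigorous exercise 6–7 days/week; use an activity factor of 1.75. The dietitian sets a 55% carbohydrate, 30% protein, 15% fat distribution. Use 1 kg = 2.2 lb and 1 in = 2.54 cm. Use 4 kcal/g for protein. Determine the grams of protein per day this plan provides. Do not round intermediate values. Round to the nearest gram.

365 g/day

Convert to metric: weight = 321 ÷ 2.2 = 145.9091 kg; height = 76 × 2.54 = 193.04 cm.
Harris-Benedict: BMR = 88.362 + 13.397(145.9091) + 4.799(193.04) − 5.677(33) = 2782.1641 kcal/day.
TEE = 2782.1641 × 1.75 = 4868.7871 kcal/day.
Protein energy = 30% × 4868.7871 = 1460.6361 kcal.
Protein = 1460.6361 ÷ 4 kcal/g = 365.159 g.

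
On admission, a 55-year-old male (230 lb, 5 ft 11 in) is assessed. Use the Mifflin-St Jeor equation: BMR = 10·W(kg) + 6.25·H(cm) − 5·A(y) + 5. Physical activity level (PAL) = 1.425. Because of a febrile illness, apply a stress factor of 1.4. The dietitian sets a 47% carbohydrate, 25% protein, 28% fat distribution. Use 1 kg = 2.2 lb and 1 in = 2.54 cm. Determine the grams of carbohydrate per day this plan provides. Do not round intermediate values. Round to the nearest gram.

446 g/day

Convert to metric: weight = 230 ÷ 2.2 = 104.5455 kg; height = (5×12 + 11) × 2.54 = 71 × 2.54 = 180.34 cm.
Mifflin-St Jeor (male): BMR = 10(104.5455) + 6.25(180.34) − 5(55) + 5 = 1045.4545 + 1127.125 − 275 + 5 = 1902.5795 kcal/day.
TEE = 1902.5795 × 1.425 = 2711.1759 kcal/day.
With stress factor 1.4: 2711.1759 × 1.4 = 3795.6462 kcal/day.
Carbohydrate energy = 47% × 3795.6462 = 1783.9537 kcal.
Carbohydrate = 1783.9537 ÷ 4 kcal/g = 445.9884 g.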